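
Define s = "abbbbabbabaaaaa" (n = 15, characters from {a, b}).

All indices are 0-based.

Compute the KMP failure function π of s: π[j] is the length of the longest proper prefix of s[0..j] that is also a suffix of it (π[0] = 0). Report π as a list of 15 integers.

π[0] = 0
j=1 s[j]='b': π[1]=0 (border '')
j=2 s[j]='b': π[2]=0 (border '')
j=3 s[j]='b': π[3]=0 (border '')
j=4 s[j]='b': π[4]=0 (border '')
j=5 s[j]='a': π[5]=1 (border 'a')
j=6 s[j]='b': π[6]=2 (border 'ab')
j=7 s[j]='b': π[7]=3 (border 'abb')
j=8 s[j]='a': k: 3→0; π[8]=1 (border 'a')
j=9 s[j]='b': π[9]=2 (border 'ab')
j=10 s[j]='a': k: 2→0; π[10]=1 (border 'a')
j=11 s[j]='a': k: 1→0; π[11]=1 (border 'a')
j=12 s[j]='a': k: 1→0; π[12]=1 (border 'a')
j=13 s[j]='a': k: 1→0; π[13]=1 (border 'a')
j=14 s[j]='a': k: 1→0; π[14]=1 (border 'a')

[0, 0, 0, 0, 0, 1, 2, 3, 1, 2, 1, 1, 1, 1, 1]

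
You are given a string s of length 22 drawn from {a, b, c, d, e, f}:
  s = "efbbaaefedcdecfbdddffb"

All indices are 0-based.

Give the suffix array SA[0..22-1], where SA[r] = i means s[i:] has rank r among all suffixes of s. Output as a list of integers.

[4, 5, 21, 3, 2, 15, 10, 13, 9, 16, 17, 11, 18, 12, 8, 0, 6, 20, 1, 14, 7, 19]

rank | idx | suffix
   0 |   4 | aaefedcdecfbdddffb
   1 |   5 | aefedcdecfbdddffb
   2 |  21 | b
   3 |   3 | baaefedcdecfbdddffb
   4 |   2 | bbaaefedcdecfbdddffb
   5 |  15 | bdddffb
   6 |  10 | cdecfbdddffb
   7 |  13 | cfbdddffb
   8 |   9 | dcdecfbdddffb
   9 |  16 | dddffb
  10 |  17 | ddffb
  11 |  11 | decfbdddffb
  12 |  18 | dffb
  13 |  12 | ecfbdddffb
  14 |   8 | edcdecfbdddffb
  15 |   0 | efbbaaefedcdecfbdddffb
  16 |   6 | efedcdecfbdddffb
  17 |  20 | fb
  18 |   1 | fbbaaefedcdecfbdddffb
  19 |  14 | fbdddffb
  20 |   7 | fedcdecfbdddffb
  21 |  19 | ffb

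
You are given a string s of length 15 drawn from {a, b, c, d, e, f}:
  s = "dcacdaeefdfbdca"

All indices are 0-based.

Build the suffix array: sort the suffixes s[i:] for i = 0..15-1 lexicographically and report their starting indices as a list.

[14, 2, 5, 11, 13, 1, 3, 4, 12, 0, 9, 6, 7, 10, 8]

rank→(start, suffix):
  0 → (14, 'a')
  1 → (2, 'acdaeefdfbdca')
  2 → (5, 'aeefdfbdca')
  3 → (11, 'bdca')
  4 → (13, 'ca')
  5 → (1, 'cacdaeefdfbdca')
  6 → (3, 'cdaeefdfbdca')
  7 → (4, 'daeefdfbdca')
  8 → (12, 'dca')
  9 → (0, 'dcacdaeefdfbdca')
  10 → (9, 'dfbdca')
  11 → (6, 'eefdfbdca')
  12 → (7, 'efdfbdca')
  13 → (10, 'fbdca')
  14 → (8, 'fdfbdca')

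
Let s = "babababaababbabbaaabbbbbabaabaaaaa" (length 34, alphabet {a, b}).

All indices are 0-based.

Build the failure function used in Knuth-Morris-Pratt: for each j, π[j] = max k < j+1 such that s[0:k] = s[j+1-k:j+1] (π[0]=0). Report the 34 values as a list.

π[0] = 0
j=1 s[j]='a': π[1]=0 (border '')
j=2 s[j]='b': π[2]=1 (border 'b')
j=3 s[j]='a': π[3]=2 (border 'ba')
j=4 s[j]='b': π[4]=3 (border 'bab')
j=5 s[j]='a': π[5]=4 (border 'baba')
j=6 s[j]='b': π[6]=5 (border 'babab')
j=7 s[j]='a': π[7]=6 (border 'bababa')
j=8 s[j]='a': k: 6→4→2→0; π[8]=0 (border '')
j=9 s[j]='b': π[9]=1 (border 'b')
j=10 s[j]='a': π[10]=2 (border 'ba')
j=11 s[j]='b': π[11]=3 (border 'bab')
j=12 s[j]='b': k: 3→1→0; π[12]=1 (border 'b')
j=13 s[j]='a': π[13]=2 (border 'ba')
j=14 s[j]='b': π[14]=3 (border 'bab')
j=15 s[j]='b': k: 3→1→0; π[15]=1 (border 'b')
j=16 s[j]='a': π[16]=2 (border 'ba')
j=17 s[j]='a': k: 2→0; π[17]=0 (border '')
j=18 s[j]='a': π[18]=0 (border '')
j=19 s[j]='b': π[19]=1 (border 'b')
j=20 s[j]='b': k: 1→0; π[20]=1 (border 'b')
j=21 s[j]='b': k: 1→0; π[21]=1 (border 'b')
j=22 s[j]='b': k: 1→0; π[22]=1 (border 'b')
j=23 s[j]='b': k: 1→0; π[23]=1 (border 'b')
j=24 s[j]='a': π[24]=2 (border 'ba')
j=25 s[j]='b': π[25]=3 (border 'bab')
j=26 s[j]='a': π[26]=4 (border 'baba')
j=27 s[j]='a': k: 4→2→0; π[27]=0 (border '')
j=28 s[j]='b': π[28]=1 (border 'b')
j=29 s[j]='a': π[29]=2 (border 'ba')
j=30 s[j]='a': k: 2→0; π[30]=0 (border '')
j=31 s[j]='a': π[31]=0 (border '')
j=32 s[j]='a': π[32]=0 (border '')
j=33 s[j]='a': π[33]=0 (border '')

[0, 0, 1, 2, 3, 4, 5, 6, 0, 1, 2, 3, 1, 2, 3, 1, 2, 0, 0, 1, 1, 1, 1, 1, 2, 3, 4, 0, 1, 2, 0, 0, 0, 0]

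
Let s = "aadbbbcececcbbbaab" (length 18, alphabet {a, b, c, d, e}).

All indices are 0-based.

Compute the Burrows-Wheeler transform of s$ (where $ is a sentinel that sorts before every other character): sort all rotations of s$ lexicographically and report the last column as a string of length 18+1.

bb$aaabbcdbbceebacc

rank  rotation             last
    0  $aadbbbcececcbbbaab  b
    1  aab$aadbbbcececcbbb  b
    2  aadbbbcececcbbbaab$  $
    3  ab$aadbbbcececcbbba  a
    4  adbbbcececcbbbaab$a  a
    5  b$aadbbbcececcbbbaa  a
    6  baab$aadbbbcececcbb  b
    7  bbaab$aadbbbcececcb  b
    8  bbbaab$aadbbbcececc  c
    9  bbbcececcbbbaab$aad  d
   10  bbcececcbbbaab$aadb  b
   11  bcececcbbbaab$aadbb  b
   12  cbbbaab$aadbbbcecec  c
   13  ccbbbaab$aadbbbcece  e
   14  ceccbbbaab$aadbbbce  e
   15  cececcbbbaab$aadbbb  b
   16  dbbbcececcbbbaab$aa  a
   17  eccbbbaab$aadbbbcec  c
   18  ececcbbbaab$aadbbbc  c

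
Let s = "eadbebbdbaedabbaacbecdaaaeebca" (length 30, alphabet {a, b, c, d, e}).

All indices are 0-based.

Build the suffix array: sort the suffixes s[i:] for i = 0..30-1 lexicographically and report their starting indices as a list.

rank→(start, suffix):
  0 → (29, 'a')
  1 → (22, 'aaaeebca')
  2 → (15, 'aacbecdaaaeebca')
  3 → (23, 'aaeebca')
  4 → (12, 'abbaacbecdaaaeebca')
  5 → (16, 'acbecdaaaeebca')
  6 → (1, 'adbebbdbaedabbaacbecdaaaeebca')
  7 → (9, 'aedabbaacbecdaaaeebca')
  8 → (24, 'aeebca')
  9 → (14, 'baacbecdaaaeebca')
  10 → (8, 'baedabbaacbecdaaaeebca')
  11 → (13, 'bbaacbecdaaaeebca')
  12 → (5, 'bbdbaedabbaacbecdaaaeebca')
  13 → (27, 'bca')
  14 → (6, 'bdbaedabbaacbecdaaaeebca')
  15 → (3, 'bebbdbaedabbaacbecdaaaeebca')
  16 → (18, 'becdaaaeebca')
  17 → (28, 'ca')
  18 → (17, 'cbecdaaaeebca')
  19 → (20, 'cdaaaeebca')
  20 → (21, 'daaaeebca')
  21 → (11, 'dabbaacbecdaaaeebca')
  22 → (7, 'dbaedabbaacbecdaaaeebca')
  23 → (2, 'dbebbdbaedabbaacbecdaaaeebca')
  24 → (0, 'eadbebbdbaedabbaacbecdaaaeebca')
  25 → (4, 'ebbdbaedabbaacbecdaaaeebca')
  26 → (26, 'ebca')
  27 → (19, 'ecdaaaeebca')
  28 → (10, 'edabbaacbecdaaaeebca')
  29 → (25, 'eebca')

[29, 22, 15, 23, 12, 16, 1, 9, 24, 14, 8, 13, 5, 27, 6, 3, 18, 28, 17, 20, 21, 11, 7, 2, 0, 4, 26, 19, 10, 25]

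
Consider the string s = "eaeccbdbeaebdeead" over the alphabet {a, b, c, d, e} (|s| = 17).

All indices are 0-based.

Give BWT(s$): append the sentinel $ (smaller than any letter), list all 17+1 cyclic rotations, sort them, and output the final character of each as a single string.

rank  rotation            last
    0  $eaeccbdbeaebdeead  d
    1  ad$eaeccbdbeaebdee  e
    2  aebdeead$eaeccbdbe  e
    3  aeccbdbeaebdeead$e  e
    4  bdbeaebdeead$eaecc  c
    5  bdeead$eaeccbdbeae  e
    6  beaebdeead$eaeccbd  d
    7  cbdbeaebdeead$eaec  c
    8  ccbdbeaebdeead$eae  e
    9  d$eaeccbdbeaebdeea  a
   10  dbeaebdeead$eaeccb  b
   11  deead$eaeccbdbeaeb  b
   12  ead$eaeccbdbeaebde  e
   13  eaebdeead$eaeccbdb  b
   14  eaeccbdbeaebdeead$  $
   15  ebdeead$eaeccbdbea  a
   16  eccbdbeaebdeead$ea  a
   17  eead$eaeccbdbeaebd  d

deeecedceabbeb$aad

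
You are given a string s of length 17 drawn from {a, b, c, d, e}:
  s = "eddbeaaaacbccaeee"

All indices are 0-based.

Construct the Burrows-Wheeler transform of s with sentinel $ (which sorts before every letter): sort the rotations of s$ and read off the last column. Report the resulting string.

rank  rotation            last
    0  $eddbeaaaacbccaeee  e
    1  aaaacbccaeee$eddbe  e
    2  aaacbccaeee$eddbea  a
    3  aacbccaeee$eddbeaa  a
    4  acbccaeee$eddbeaaa  a
    5  aeee$eddbeaaaacbcc  c
    6  bccaeee$eddbeaaaac  c
    7  beaaaacbccaeee$edd  d
    8  caeee$eddbeaaaacbc  c
    9  cbccaeee$eddbeaaaa  a
   10  ccaeee$eddbeaaaacb  b
   11  dbeaaaacbccaeee$ed  d
   12  ddbeaaaacbccaeee$e  e
   13  e$eddbeaaaacbccaee  e
   14  eaaaacbccaeee$eddb  b
   15  eddbeaaaacbccaeee$  $
   16  ee$eddbeaaaacbccae  e
   17  eee$eddbeaaaacbcca  a

eeaaaccdcabdeeb$ea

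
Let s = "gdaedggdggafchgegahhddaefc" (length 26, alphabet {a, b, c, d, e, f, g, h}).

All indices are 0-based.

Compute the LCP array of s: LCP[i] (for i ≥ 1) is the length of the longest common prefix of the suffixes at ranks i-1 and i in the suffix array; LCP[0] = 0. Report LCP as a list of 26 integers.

rank | idx | suffix
   0 |   2 | aedggdggafchgegahhddaefc
   1 |  22 | aefc
   2 |  10 | afchgegahhddaefc
   3 |  17 | ahhddaefc
   4 |  25 | c
   5 |  12 | chgegahhddaefc
   6 |   1 | daedggdggafchgegahhddaefc
   7 |  21 | daefc
   8 |  20 | ddaefc
   9 |   7 | dggafchgegahhddaefc
  10 |   4 | dggdggafchgegahhddaefc
  11 |   3 | edggdggafchgegahhddaefc
  12 |  23 | efc
  13 |  15 | egahhddaefc
  14 |  24 | fc
  15 |  11 | fchgegahhddaefc
  16 |   9 | gafchgegahhddaefc
  17 |  16 | gahhddaefc
  18 |   0 | gdaedggdggafchgegahhddaefc
  19 |   6 | gdggafchgegahhddaefc
  20 |  14 | gegahhddaefc
  21 |   8 | ggafchgegahhddaefc
  22 |   5 | ggdggafchgegahhddaefc
  23 |  19 | hddaefc
  24 |  13 | hgegahhddaefc
  25 |  18 | hhddaefc

SA = [2, 22, 10, 17, 25, 12, 1, 21, 20, 7, 4, 3, 23, 15, 24, 11, 9, 16, 0, 6, 14, 8, 5, 19, 13, 18]
rank  pair      lcp
   1  s[2:],s[22:]  2  'ae'
   2  s[22:],s[10:]  1  'a'
   3  s[10:],s[17:]  1  'a'
   4  s[17:],s[25:]  0  ''
   5  s[25:],s[12:]  1  'c'
   6  s[12:],s[1:]  0  ''
   7  s[1:],s[21:]  3  'dae'
   8  s[21:],s[20:]  1  'd'
   9  s[20:],s[7:]  1  'd'
  10  s[7:],s[4:]  3  'dgg'
  11  s[4:],s[3:]  0  ''
  12  s[3:],s[23:]  1  'e'
  13  s[23:],s[15:]  1  'e'
  14  s[15:],s[24:]  0  ''
  15  s[24:],s[11:]  2  'fc'
  16  s[11:],s[9:]  0  ''
  17  s[9:],s[16:]  2  'ga'
  18  s[16:],s[0:]  1  'g'
  19  s[0:],s[6:]  2  'gd'
  20  s[6:],s[14:]  1  'g'
  21  s[14:],s[8:]  1  'g'
  22  s[8:],s[5:]  2  'gg'
  23  s[5:],s[19:]  0  ''
  24  s[19:],s[13:]  1  'h'
  25  s[13:],s[18:]  1  'h'

[0, 2, 1, 1, 0, 1, 0, 3, 1, 1, 3, 0, 1, 1, 0, 2, 0, 2, 1, 2, 1, 1, 2, 0, 1, 1]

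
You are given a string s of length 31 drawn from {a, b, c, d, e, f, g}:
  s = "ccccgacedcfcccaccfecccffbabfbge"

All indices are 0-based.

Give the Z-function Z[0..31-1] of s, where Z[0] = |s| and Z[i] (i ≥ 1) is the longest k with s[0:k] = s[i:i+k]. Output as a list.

Z[0]=31
i=1: outside box; Z[1]=3 grow→box=[1,4)
i=2: min(r-i=2, Z[1]=3)=2; Z[2]=2
i=3: min(r-i=1, Z[2]=2)=1; Z[3]=1
i=4: outside box; Z[4]=0
i=5: outside box; Z[5]=0
i=6: outside box; Z[6]=1 grow→box=[6,7)
i=7: outside box; Z[7]=0
i=8: outside box; Z[8]=0
i=9: outside box; Z[9]=1 grow→box=[9,10)
i=10: outside box; Z[10]=0
i=11: outside box; Z[11]=3 grow→box=[11,14)
i=12: min(r-i=2, Z[1]=3)=2; Z[12]=2
i=13: min(r-i=1, Z[2]=2)=1; Z[13]=1
i=14: outside box; Z[14]=0
i=15: outside box; Z[15]=2 grow→box=[15,17)
i=16: min(r-i=1, Z[1]=3)=1; Z[16]=1
i=17: outside box; Z[17]=0
i=18: outside box; Z[18]=0
i=19: outside box; Z[19]=3 grow→box=[19,22)
i=20: min(r-i=2, Z[1]=3)=2; Z[20]=2
i=21: min(r-i=1, Z[2]=2)=1; Z[21]=1
i=22: outside box; Z[22]=0
i=23: outside box; Z[23]=0
i=24: outside box; Z[24]=0
i=25: outside box; Z[25]=0
i=26: outside box; Z[26]=0
i=27: outside box; Z[27]=0
i=28: outside box; Z[28]=0
i=29: outside box; Z[29]=0
i=30: outside box; Z[30]=0

[31, 3, 2, 1, 0, 0, 1, 0, 0, 1, 0, 3, 2, 1, 0, 2, 1, 0, 0, 3, 2, 1, 0, 0, 0, 0, 0, 0, 0, 0, 0]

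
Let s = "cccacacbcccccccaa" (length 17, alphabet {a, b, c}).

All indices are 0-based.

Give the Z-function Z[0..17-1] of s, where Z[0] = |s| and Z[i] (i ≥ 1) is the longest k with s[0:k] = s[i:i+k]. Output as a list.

[17, 2, 1, 0, 1, 0, 1, 0, 3, 3, 3, 3, 4, 2, 1, 0, 0]

Z[0]=17
i=1: i≥r, start 0; Z[1]=2 grow→box=[1,3)
i=2: min(r-i=1, Z[1]=2)=1; Z[2]=1
i=3: i≥r, start 0; Z[3]=0
i=4: i≥r, start 0; Z[4]=1 grow→box=[4,5)
i=5: i≥r, start 0; Z[5]=0
i=6: i≥r, start 0; Z[6]=1 grow→box=[6,7)
i=7: i≥r, start 0; Z[7]=0
i=8: i≥r, start 0; Z[8]=3 grow→box=[8,11)
i=9: min(r-i=2, Z[1]=2)=2; Z[9]=3 grow→box=[9,12)
i=10: min(r-i=2, Z[1]=2)=2; Z[10]=3 grow→box=[10,13)
i=11: min(r-i=2, Z[1]=2)=2; Z[11]=3 grow→box=[11,14)
i=12: min(r-i=2, Z[1]=2)=2; Z[12]=4 grow→box=[12,16)
i=13: min(r-i=3, Z[1]=2)=2; Z[13]=2
i=14: min(r-i=2, Z[2]=1)=1; Z[14]=1
i=15: min(r-i=1, Z[3]=0)=0; Z[15]=0
i=16: i≥r, start 0; Z[16]=0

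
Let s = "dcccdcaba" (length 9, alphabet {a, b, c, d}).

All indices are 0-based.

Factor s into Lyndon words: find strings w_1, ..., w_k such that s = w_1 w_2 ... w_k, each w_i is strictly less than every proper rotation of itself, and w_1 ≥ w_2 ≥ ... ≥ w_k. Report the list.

["d", "cccd", "c", "ab", "a"]

emit factor 1: 'd' (i=0, period=1)
emit factor 2: 'cccd' (i=1, period=4)
emit factor 3: 'c' (i=5, period=1)
emit factor 4: 'ab' (i=6, period=2)
emit factor 5: 'a' (i=8, period=1)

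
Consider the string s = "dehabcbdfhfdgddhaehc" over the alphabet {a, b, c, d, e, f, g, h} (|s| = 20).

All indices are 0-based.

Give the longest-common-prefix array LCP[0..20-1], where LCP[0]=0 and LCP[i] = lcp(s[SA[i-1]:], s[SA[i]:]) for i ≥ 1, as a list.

rank | idx | suffix
   0 |   3 | abcbdfhfdgddhaehc
   1 |  16 | aehc
   2 |   4 | bcbdfhfdgddhaehc
   3 |   6 | bdfhfdgddhaehc
   4 |  19 | c
   5 |   5 | cbdfhfdgddhaehc
   6 |  13 | ddhaehc
   7 |   0 | dehabcbdfhfdgddhaehc
   8 |   7 | dfhfdgddhaehc
   9 |  11 | dgddhaehc
  10 |  14 | dhaehc
  11 |   1 | ehabcbdfhfdgddhaehc
  12 |  17 | ehc
  13 |  10 | fdgddhaehc
  14 |   8 | fhfdgddhaehc
  15 |  12 | gddhaehc
  16 |   2 | habcbdfhfdgddhaehc
  17 |  15 | haehc
  18 |  18 | hc
  19 |   9 | hfdgddhaehc

SA = [3, 16, 4, 6, 19, 5, 13, 0, 7, 11, 14, 1, 17, 10, 8, 12, 2, 15, 18, 9]
i: (SA[i-1],SA[i]) lcp shared
  1: (3,16) 1 'a'
  2: (16,4) 0 ''
  3: (4,6) 1 'b'
  4: (6,19) 0 ''
  5: (19,5) 1 'c'
  6: (5,13) 0 ''
  7: (13,0) 1 'd'
  8: (0,7) 1 'd'
  9: (7,11) 1 'd'
  10: (11,14) 1 'd'
  11: (14,1) 0 ''
  12: (1,17) 2 'eh'
  13: (17,10) 0 ''
  14: (10,8) 1 'f'
  15: (8,12) 0 ''
  16: (12,2) 0 ''
  17: (2,15) 2 'ha'
  18: (15,18) 1 'h'
  19: (18,9) 1 'h'

[0, 1, 0, 1, 0, 1, 0, 1, 1, 1, 1, 0, 2, 0, 1, 0, 0, 2, 1, 1]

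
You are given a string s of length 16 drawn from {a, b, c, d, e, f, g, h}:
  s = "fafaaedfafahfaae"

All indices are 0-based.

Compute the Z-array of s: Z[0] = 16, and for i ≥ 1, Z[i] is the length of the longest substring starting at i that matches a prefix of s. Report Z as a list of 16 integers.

Z[0]=16
i=1: i≥r, start 0; Z[1]=0
i=2: i≥r, start 0; Z[2]=2 extend→box=[2,4)
i=3: min(r-i=1, Z[1]=0)=0; Z[3]=0
i=4: i≥r, start 0; Z[4]=0
i=5: i≥r, start 0; Z[5]=0
i=6: i≥r, start 0; Z[6]=0
i=7: i≥r, start 0; Z[7]=4 extend→box=[7,11)
i=8: min(r-i=3, Z[1]=0)=0; Z[8]=0
i=9: min(r-i=2, Z[2]=2)=2; Z[9]=2
i=10: min(r-i=1, Z[3]=0)=0; Z[10]=0
i=11: i≥r, start 0; Z[11]=0
i=12: i≥r, start 0; Z[12]=2 extend→box=[12,14)
i=13: min(r-i=1, Z[1]=0)=0; Z[13]=0
i=14: i≥r, start 0; Z[14]=0
i=15: i≥r, start 0; Z[15]=0

[16, 0, 2, 0, 0, 0, 0, 4, 0, 2, 0, 0, 2, 0, 0, 0]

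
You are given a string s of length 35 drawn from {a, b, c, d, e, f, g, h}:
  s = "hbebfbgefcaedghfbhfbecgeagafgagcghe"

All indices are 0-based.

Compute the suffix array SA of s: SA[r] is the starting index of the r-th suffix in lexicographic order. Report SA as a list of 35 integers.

sorted suffixes:
  #0 SA[0]=10  'aedghfbhfbecgeagafgagcghe'
  #1 SA[1]=26  'afgagcghe'
  #2 SA[2]=24  'agafgagcghe'
  #3 SA[3]=29  'agcghe'
  #4 SA[4]=1  'bebfbgefcaedghfbhfbecgeagafgagcghe'
  #5 SA[5]=19  'becgeagafgagcghe'
  #6 SA[6]=3  'bfbgefcaedghfbhfbecgeagafgagcghe'
  #7 SA[7]=5  'bgefcaedghfbhfbecgeagafgagcghe'
  #8 SA[8]=16  'bhfbecgeagafgagcghe'
  #9 SA[9]=9  'caedghfbhfbecgeagafgagcghe'
  #10 SA[10]=21  'cgeagafgagcghe'
  #11 SA[11]=31  'cghe'
  #12 SA[12]=12  'dghfbhfbecgeagafgagcghe'
  #13 SA[13]=34  'e'
  #14 SA[14]=23  'eagafgagcghe'
  #15 SA[15]=2  'ebfbgefcaedghfbhfbecgeagafgagcghe'
  #16 SA[16]=20  'ecgeagafgagcghe'
  #17 SA[17]=11  'edghfbhfbecgeagafgagcghe'
  #18 SA[18]=7  'efcaedghfbhfbecgeagafgagcghe'
  #19 SA[19]=18  'fbecgeagafgagcghe'
  #20 SA[20]=4  'fbgefcaedghfbhfbecgeagafgagcghe'
  #21 SA[21]=15  'fbhfbecgeagafgagcghe'
  #22 SA[22]=8  'fcaedghfbhfbecgeagafgagcghe'
  #23 SA[23]=27  'fgagcghe'
  #24 SA[24]=25  'gafgagcghe'
  #25 SA[25]=28  'gagcghe'
  #26 SA[26]=30  'gcghe'
  #27 SA[27]=22  'geagafgagcghe'
  #28 SA[28]=6  'gefcaedghfbhfbecgeagafgagcghe'
  #29 SA[29]=32  'ghe'
  #30 SA[30]=13  'ghfbhfbecgeagafgagcghe'
  #31 SA[31]=0  'hbebfbgefcaedghfbhfbecgeagafgagcghe'
  #32 SA[32]=33  'he'
  #33 SA[33]=17  'hfbecgeagafgagcghe'
  #34 SA[34]=14  'hfbhfbecgeagafgagcghe'

[10, 26, 24, 29, 1, 19, 3, 5, 16, 9, 21, 31, 12, 34, 23, 2, 20, 11, 7, 18, 4, 15, 8, 27, 25, 28, 30, 22, 6, 32, 13, 0, 33, 17, 14]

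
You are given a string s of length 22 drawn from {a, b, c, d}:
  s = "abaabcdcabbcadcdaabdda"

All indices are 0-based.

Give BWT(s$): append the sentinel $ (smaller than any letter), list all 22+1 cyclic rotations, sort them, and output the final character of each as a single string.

rank  rotation                 last
    0  $abaabcdcabbcadcdaabdda  a
    1  a$abaabcdcabbcadcdaabdd  d
    2  aabcdcabbcadcdaabdda$ab  b
    3  aabdda$abaabcdcabbcadcd  d
    4  abaabcdcabbcadcdaabdda$  $
    5  abbcadcdaabdda$abaabcdc  c
    6  abcdcabbcadcdaabdda$aba  a
    7  abdda$abaabcdcabbcadcda  a
    8  adcdaabdda$abaabcdcabbc  c
    9  baabcdcabbcadcdaabdda$a  a
   10  bbcadcdaabdda$abaabcdca  a
   11  bcadcdaabdda$abaabcdcab  b
   12  bcdcabbcadcdaabdda$abaa  a
   13  bdda$abaabcdcabbcadcdaa  a
   14  cabbcadcdaabdda$abaabcd  d
   15  cadcdaabdda$abaabcdcabb  b
   16  cdaabdda$abaabcdcabbcad  d
   17  cdcabbcadcdaabdda$abaab  b
   18  da$abaabcdcabbcadcdaabd  d
   19  daabdda$abaabcdcabbcadc  c
   20  dcabbcadcdaabdda$abaabc  c
   21  dcdaabdda$abaabcdcabbca  a
   22  dda$abaabcdcabbcadcdaab  b

adbd$caacaabaadbdbdccab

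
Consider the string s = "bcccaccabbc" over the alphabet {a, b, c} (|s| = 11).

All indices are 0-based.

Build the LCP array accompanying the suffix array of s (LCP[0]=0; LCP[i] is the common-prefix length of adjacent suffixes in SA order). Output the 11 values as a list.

rank | idx | suffix
   0 |   7 | abbc
   1 |   4 | accabbc
   2 |   8 | bbc
   3 |   9 | bc
   4 |   0 | bcccaccabbc
   5 |  10 | c
   6 |   6 | cabbc
   7 |   3 | caccabbc
   8 |   5 | ccabbc
   9 |   2 | ccaccabbc
  10 |   1 | cccaccabbc

SA = [7, 4, 8, 9, 0, 10, 6, 3, 5, 2, 1]
[i] adj suffixes → lcp
  [1] 7/4 → 1 ('a')
  [2] 4/8 → 0 ('')
  [3] 8/9 → 1 ('b')
  [4] 9/0 → 2 ('bc')
  [5] 0/10 → 0 ('')
  [6] 10/6 → 1 ('c')
  [7] 6/3 → 2 ('ca')
  [8] 3/5 → 1 ('c')
  [9] 5/2 → 3 ('cca')
  [10] 2/1 → 2 ('cc')

[0, 1, 0, 1, 2, 0, 1, 2, 1, 3, 2]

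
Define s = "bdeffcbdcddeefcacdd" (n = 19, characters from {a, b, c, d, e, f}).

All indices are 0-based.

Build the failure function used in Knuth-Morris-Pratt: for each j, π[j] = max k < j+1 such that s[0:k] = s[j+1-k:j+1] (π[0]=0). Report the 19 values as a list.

π[0] = 0
j=1 s[j]='d': π[1]=0 (border '')
j=2 s[j]='e': π[2]=0 (border '')
j=3 s[j]='f': π[3]=0 (border '')
j=4 s[j]='f': π[4]=0 (border '')
j=5 s[j]='c': π[5]=0 (border '')
j=6 s[j]='b': π[6]=1 (border 'b')
j=7 s[j]='d': π[7]=2 (border 'bd')
j=8 s[j]='c': k: 2→0; π[8]=0 (border '')
j=9 s[j]='d': π[9]=0 (border '')
j=10 s[j]='d': π[10]=0 (border '')
j=11 s[j]='e': π[11]=0 (border '')
j=12 s[j]='e': π[12]=0 (border '')
j=13 s[j]='f': π[13]=0 (border '')
j=14 s[j]='c': π[14]=0 (border '')
j=15 s[j]='a': π[15]=0 (border '')
j=16 s[j]='c': π[16]=0 (border '')
j=17 s[j]='d': π[17]=0 (border '')
j=18 s[j]='d': π[18]=0 (border '')

[0, 0, 0, 0, 0, 0, 1, 2, 0, 0, 0, 0, 0, 0, 0, 0, 0, 0, 0]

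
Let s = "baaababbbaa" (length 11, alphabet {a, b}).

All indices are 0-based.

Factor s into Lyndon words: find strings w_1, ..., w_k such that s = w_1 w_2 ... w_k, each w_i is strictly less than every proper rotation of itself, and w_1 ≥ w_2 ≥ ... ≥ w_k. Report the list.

emit factor 1: 'b' (i=0, period=1)
emit factor 2: 'aaababbb' (i=1, period=8)
emit factor 3: 'a' (i=9, period=1)
emit factor 4: 'a' (i=10, period=1)

["b", "aaababbb", "a", "a"]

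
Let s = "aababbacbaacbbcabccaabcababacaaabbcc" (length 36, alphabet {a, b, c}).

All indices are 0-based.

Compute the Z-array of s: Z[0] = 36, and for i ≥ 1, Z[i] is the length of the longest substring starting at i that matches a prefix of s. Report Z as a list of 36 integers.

Z[0]=36
i=1: outside box; Z[1]=1 extend→box=[1,2)
i=2: outside box; Z[2]=0
i=3: outside box; Z[3]=1 extend→box=[3,4)
i=4: outside box; Z[4]=0
i=5: outside box; Z[5]=0
i=6: outside box; Z[6]=1 extend→box=[6,7)
i=7: outside box; Z[7]=0
i=8: outside box; Z[8]=0
i=9: outside box; Z[9]=2 extend→box=[9,11)
i=10: min(r-i=1, Z[1]=1)=1; Z[10]=1
i=11: outside box; Z[11]=0
i=12: outside box; Z[12]=0
i=13: outside box; Z[13]=0
i=14: outside box; Z[14]=0
i=15: outside box; Z[15]=1 extend→box=[15,16)
i=16: outside box; Z[16]=0
i=17: outside box; Z[17]=0
i=18: outside box; Z[18]=0
i=19: outside box; Z[19]=3 extend→box=[19,22)
i=20: min(r-i=2, Z[1]=1)=1; Z[20]=1
i=21: min(r-i=1, Z[2]=0)=0; Z[21]=0
i=22: outside box; Z[22]=0
i=23: outside box; Z[23]=1 extend→box=[23,24)
i=24: outside box; Z[24]=0
i=25: outside box; Z[25]=1 extend→box=[25,26)
i=26: outside box; Z[26]=0
i=27: outside box; Z[27]=1 extend→box=[27,28)
i=28: outside box; Z[28]=0
i=29: outside box; Z[29]=2 extend→box=[29,31)
i=30: min(r-i=1, Z[1]=1)=1; Z[30]=3 extend→box=[30,33)
i=31: min(r-i=2, Z[1]=1)=1; Z[31]=1
i=32: min(r-i=1, Z[2]=0)=0; Z[32]=0
i=33: outside box; Z[33]=0
i=34: outside box; Z[34]=0
i=35: outside box; Z[35]=0

[36, 1, 0, 1, 0, 0, 1, 0, 0, 2, 1, 0, 0, 0, 0, 1, 0, 0, 0, 3, 1, 0, 0, 1, 0, 1, 0, 1, 0, 2, 3, 1, 0, 0, 0, 0]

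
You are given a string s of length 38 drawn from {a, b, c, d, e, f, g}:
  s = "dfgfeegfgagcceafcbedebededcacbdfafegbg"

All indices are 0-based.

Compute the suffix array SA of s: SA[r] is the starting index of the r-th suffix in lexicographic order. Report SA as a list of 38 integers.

[27, 14, 32, 9, 29, 17, 21, 36, 26, 28, 16, 11, 12, 25, 19, 23, 30, 0, 13, 20, 24, 18, 22, 4, 34, 5, 31, 15, 3, 33, 7, 1, 37, 8, 35, 10, 2, 6]

rank | idx | suffix
   0 |  27 | acbdfafegbg
   1 |  14 | afcbedebededcacbdfafegbg
   2 |  32 | afegbg
   3 |   9 | agcceafcbedebededcacbdfafegbg
   4 |  29 | bdfafegbg
   5 |  17 | bedebededcacbdfafegbg
   6 |  21 | bededcacbdfafegbg
   7 |  36 | bg
   8 |  26 | cacbdfafegbg
   9 |  28 | cbdfafegbg
  10 |  16 | cbedebededcacbdfafegbg
  11 |  11 | cceafcbedebededcacbdfafegbg
  12 |  12 | ceafcbedebededcacbdfafegbg
  13 |  25 | dcacbdfafegbg
  14 |  19 | debededcacbdfafegbg
  15 |  23 | dedcacbdfafegbg
  16 |  30 | dfafegbg
  17 |   0 | dfgfeegfgagcceafcbedebededcacbdfafegbg
  18 |  13 | eafcbedebededcacbdfafegbg
  19 |  20 | ebededcacbdfafegbg
  20 |  24 | edcacbdfafegbg
  21 |  18 | edebededcacbdfafegbg
  22 |  22 | ededcacbdfafegbg
  23 |   4 | eegfgagcceafcbedebededcacbdfafegbg
  24 |  34 | egbg
  25 |   5 | egfgagcceafcbedebededcacbdfafegbg
  26 |  31 | fafegbg
  27 |  15 | fcbedebededcacbdfafegbg
  28 |   3 | feegfgagcceafcbedebededcacbdfafegbg
  29 |  33 | fegbg
  30 |   7 | fgagcceafcbedebededcacbdfafegbg
  31 |   1 | fgfeegfgagcceafcbedebededcacbdfafegbg
  32 |  37 | g
  33 |   8 | gagcceafcbedebededcacbdfafegbg
  34 |  35 | gbg
  35 |  10 | gcceafcbedebededcacbdfafegbg
  36 |   2 | gfeegfgagcceafcbedebededcacbdfafegbg
  37 |   6 | gfgagcceafcbedebededcacbdfafegbg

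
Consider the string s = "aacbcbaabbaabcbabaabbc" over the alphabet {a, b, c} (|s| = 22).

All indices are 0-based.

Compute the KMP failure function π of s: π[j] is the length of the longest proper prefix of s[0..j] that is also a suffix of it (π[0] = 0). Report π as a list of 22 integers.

[0, 1, 0, 0, 0, 0, 1, 2, 0, 0, 1, 2, 0, 0, 0, 1, 0, 1, 2, 0, 0, 0]

π[0] = 0
j=1 s[j]='a': π[1]=1 (border 'a')
j=2 s[j]='c': k: 1→0; π[2]=0 (border '')
j=3 s[j]='b': π[3]=0 (border '')
j=4 s[j]='c': π[4]=0 (border '')
j=5 s[j]='b': π[5]=0 (border '')
j=6 s[j]='a': π[6]=1 (border 'a')
j=7 s[j]='a': π[7]=2 (border 'aa')
j=8 s[j]='b': k: 2→1→0; π[8]=0 (border '')
j=9 s[j]='b': π[9]=0 (border '')
j=10 s[j]='a': π[10]=1 (border 'a')
j=11 s[j]='a': π[11]=2 (border 'aa')
j=12 s[j]='b': k: 2→1→0; π[12]=0 (border '')
j=13 s[j]='c': π[13]=0 (border '')
j=14 s[j]='b': π[14]=0 (border '')
j=15 s[j]='a': π[15]=1 (border 'a')
j=16 s[j]='b': k: 1→0; π[16]=0 (border '')
j=17 s[j]='a': π[17]=1 (border 'a')
j=18 s[j]='a': π[18]=2 (border 'aa')
j=19 s[j]='b': k: 2→1→0; π[19]=0 (border '')
j=20 s[j]='b': π[20]=0 (border '')
j=21 s[j]='c': π[21]=0 (border '')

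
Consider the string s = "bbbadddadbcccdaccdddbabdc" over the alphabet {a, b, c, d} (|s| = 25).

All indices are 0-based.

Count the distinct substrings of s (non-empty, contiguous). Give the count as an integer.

rank | idx | suffix
   0 |  21 | abdc
   1 |  14 | accdddbabdc
   2 |   7 | adbcccdaccdddbabdc
   3 |   3 | adddadbcccdaccdddbabdc
   4 |  20 | babdc
   5 |   2 | badddadbcccdaccdddbabdc
   6 |   1 | bbadddadbcccdaccdddbabdc
   7 |   0 | bbbadddadbcccdaccdddbabdc
   8 |   9 | bcccdaccdddbabdc
   9 |  22 | bdc
  10 |  24 | c
  11 |  10 | cccdaccdddbabdc
  12 |  11 | ccdaccdddbabdc
  13 |  15 | ccdddbabdc
  14 |  12 | cdaccdddbabdc
  15 |  16 | cdddbabdc
  16 |  13 | daccdddbabdc
  17 |   6 | dadbcccdaccdddbabdc
  18 |  19 | dbabdc
  19 |   8 | dbcccdaccdddbabdc
  20 |  23 | dc
  21 |   5 | ddadbcccdaccdddbabdc
  22 |  18 | ddbabdc
  23 |   4 | dddadbcccdaccdddbabdc
  24 |  17 | dddbabdc

SA = [21, 14, 7, 3, 20, 2, 1, 0, 9, 22, 24, 10, 11, 15, 12, 16, 13, 6, 19, 8, 23, 5, 18, 4, 17]
rank  pair      lcp
   1  s[21:],s[14:]  1  'a'
   2  s[14:],s[7:]  1  'a'
   3  s[7:],s[3:]  2  'ad'
   4  s[3:],s[20:]  0  ''
   5  s[20:],s[2:]  2  'ba'
   6  s[2:],s[1:]  1  'b'
   7  s[1:],s[0:]  2  'bb'
   8  s[0:],s[9:]  1  'b'
   9  s[9:],s[22:]  1  'b'
  10  s[22:],s[24:]  0  ''
  11  s[24:],s[10:]  1  'c'
  12  s[10:],s[11:]  2  'cc'
  13  s[11:],s[15:]  3  'ccd'
  14  s[15:],s[12:]  1  'c'
  15  s[12:],s[16:]  2  'cd'
  16  s[16:],s[13:]  0  ''
  17  s[13:],s[6:]  2  'da'
  18  s[6:],s[19:]  1  'd'
  19  s[19:],s[8:]  2  'db'
  20  s[8:],s[23:]  1  'd'
  21  s[23:],s[5:]  1  'd'
  22  s[5:],s[18:]  2  'dd'
  23  s[18:],s[4:]  2  'dd'
  24  s[4:],s[17:]  3  'ddd'

n(n+1)/2 = 25·26/2 = 325
Σ LCP = 0 + 1 + 1 + 2 + 0 + 2 + 1 + 2 + 1 + 1 + 0 + 1 + 2 + 3 + 1 + 2 + 0 + 2 + 1 + 2 + 1 + 1 + 2 + 2 + 3 = 34
distinct = 325 − 34 = 291

291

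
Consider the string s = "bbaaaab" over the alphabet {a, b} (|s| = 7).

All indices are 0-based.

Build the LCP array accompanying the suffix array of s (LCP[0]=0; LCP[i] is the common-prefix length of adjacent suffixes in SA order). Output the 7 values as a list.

[0, 3, 2, 1, 0, 1, 1]

rank | idx | suffix
   0 |   2 | aaaab
   1 |   3 | aaab
   2 |   4 | aab
   3 |   5 | ab
   4 |   6 | b
   5 |   1 | baaaab
   6 |   0 | bbaaaab

SA = [2, 3, 4, 5, 6, 1, 0]
rank  pair      lcp
   1  s[2:],s[3:]  3  'aaa'
   2  s[3:],s[4:]  2  'aa'
   3  s[4:],s[5:]  1  'a'
   4  s[5:],s[6:]  0  ''
   5  s[6:],s[1:]  1  'b'
   6  s[1:],s[0:]  1  'b'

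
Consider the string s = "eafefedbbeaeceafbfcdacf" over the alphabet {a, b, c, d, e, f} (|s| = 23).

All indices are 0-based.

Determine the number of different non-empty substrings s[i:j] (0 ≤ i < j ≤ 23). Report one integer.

rank→(start, suffix):
  0 → (20, 'acf')
  1 → (10, 'aeceafbfcdacf')
  2 → (14, 'afbfcdacf')
  3 → (1, 'afefedbbeaeceafbfcdacf')
  4 → (7, 'bbeaeceafbfcdacf')
  5 → (8, 'beaeceafbfcdacf')
  6 → (16, 'bfcdacf')
  7 → (18, 'cdacf')
  8 → (12, 'ceafbfcdacf')
  9 → (21, 'cf')
  10 → (19, 'dacf')
  11 → (6, 'dbbeaeceafbfcdacf')
  12 → (9, 'eaeceafbfcdacf')
  13 → (13, 'eafbfcdacf')
  14 → (0, 'eafefedbbeaeceafbfcdacf')
  15 → (11, 'eceafbfcdacf')
  16 → (5, 'edbbeaeceafbfcdacf')
  17 → (3, 'efedbbeaeceafbfcdacf')
  18 → (22, 'f')
  19 → (15, 'fbfcdacf')
  20 → (17, 'fcdacf')
  21 → (4, 'fedbbeaeceafbfcdacf')
  22 → (2, 'fefedbbeaeceafbfcdacf')

SA = [20, 10, 14, 1, 7, 8, 16, 18, 12, 21, 19, 6, 9, 13, 0, 11, 5, 3, 22, 15, 17, 4, 2]
[i] adj suffixes → lcp
  [1] 20/10 → 1 ('a')
  [2] 10/14 → 1 ('a')
  [3] 14/1 → 2 ('af')
  [4] 1/7 → 0 ('')
  [5] 7/8 → 1 ('b')
  [6] 8/16 → 1 ('b')
  [7] 16/18 → 0 ('')
  [8] 18/12 → 1 ('c')
  [9] 12/21 → 1 ('c')
  [10] 21/19 → 0 ('')
  [11] 19/6 → 1 ('d')
  [12] 6/9 → 0 ('')
  [13] 9/13 → 2 ('ea')
  [14] 13/0 → 3 ('eaf')
  [15] 0/11 → 1 ('e')
  [16] 11/5 → 1 ('e')
  [17] 5/3 → 1 ('e')
  [18] 3/22 → 0 ('')
  [19] 22/15 → 1 ('f')
  [20] 15/17 → 1 ('f')
  [21] 17/4 → 1 ('f')
  [22] 4/2 → 2 ('fe')

n(n+1)/2 = 23·24/2 = 276
Σ LCP = 0 + 1 + 1 + 2 + 0 + 1 + 1 + 0 + 1 + 1 + 0 + 1 + 0 + 2 + 3 + 1 + 1 + 1 + 0 + 1 + 1 + 1 + 2 = 22
distinct = 276 − 22 = 254

254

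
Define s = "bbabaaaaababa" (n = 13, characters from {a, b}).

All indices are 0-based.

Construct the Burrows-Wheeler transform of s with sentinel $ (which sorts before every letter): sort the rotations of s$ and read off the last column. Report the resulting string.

rank  rotation        last
    0  $bbabaaaaababa  a
    1  a$bbabaaaaabab  b
    2  aaaaababa$bbab  b
    3  aaaababa$bbaba  a
    4  aaababa$bbabaa  a
    5  aababa$bbabaaa  a
    6  aba$bbabaaaaab  b
    7  abaaaaababa$bb  b
    8  ababa$bbabaaaa  a
    9  ba$bbabaaaaaba  a
   10  baaaaababa$bba  a
   11  baba$bbabaaaaa  a
   12  babaaaaababa$b  b
   13  bbabaaaaababa$  $

abbaaabbaaaab$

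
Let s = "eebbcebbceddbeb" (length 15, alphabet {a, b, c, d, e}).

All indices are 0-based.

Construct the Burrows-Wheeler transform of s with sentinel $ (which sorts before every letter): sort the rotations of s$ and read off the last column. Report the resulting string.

beeebbdbbdebecc$

rank  rotation          last
    0  $eebbcebbceddbeb  b
    1  b$eebbcebbceddbe  e
    2  bbcebbceddbeb$ee  e
    3  bbceddbeb$eebbce  e
    4  bcebbceddbeb$eeb  b
    5  bceddbeb$eebbceb  b
    6  beb$eebbcebbcedd  d
    7  cebbceddbeb$eebb  b
    8  ceddbeb$eebbcebb  b
    9  dbeb$eebbcebbced  d
   10  ddbeb$eebbcebbce  e
   11  eb$eebbcebbceddb  b
   12  ebbcebbceddbeb$e  e
   13  ebbceddbeb$eebbc  c
   14  eddbeb$eebbcebbc  c
   15  eebbcebbceddbeb$  $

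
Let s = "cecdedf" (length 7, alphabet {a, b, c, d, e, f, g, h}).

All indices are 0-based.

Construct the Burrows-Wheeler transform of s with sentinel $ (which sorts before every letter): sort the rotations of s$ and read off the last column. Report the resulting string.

fe$cecdd

rank  rotation  last
    0  $cecdedf  f
    1  cdedf$ce  e
    2  cecdedf$  $
    3  dedf$cec  c
    4  df$cecde  e
    5  ecdedf$c  c
    6  edf$cecd  d
    7  f$cecded  d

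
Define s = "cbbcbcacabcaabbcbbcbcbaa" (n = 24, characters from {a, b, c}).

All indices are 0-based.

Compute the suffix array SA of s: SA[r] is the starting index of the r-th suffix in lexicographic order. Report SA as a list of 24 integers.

sorted suffixes:
  #0 SA[0]=23  'a'
  #1 SA[1]=22  'aa'
  #2 SA[2]=11  'aabbcbbcbcbaa'
  #3 SA[3]=12  'abbcbbcbcbaa'
  #4 SA[4]=8  'abcaabbcbbcbcbaa'
  #5 SA[5]=6  'acabcaabbcbbcbcbaa'
  #6 SA[6]=21  'baa'
  #7 SA[7]=13  'bbcbbcbcbaa'
  #8 SA[8]=1  'bbcbcacabcaabbcbbcbcbaa'
  #9 SA[9]=16  'bbcbcbaa'
  #10 SA[10]=9  'bcaabbcbbcbcbaa'
  #11 SA[11]=4  'bcacabcaabbcbbcbcbaa'
  #12 SA[12]=19  'bcbaa'
  #13 SA[13]=14  'bcbbcbcbaa'
  #14 SA[14]=2  'bcbcacabcaabbcbbcbcbaa'
  #15 SA[15]=17  'bcbcbaa'
  #16 SA[16]=10  'caabbcbbcbcbaa'
  #17 SA[17]=7  'cabcaabbcbbcbcbaa'
  #18 SA[18]=5  'cacabcaabbcbbcbcbaa'
  #19 SA[19]=20  'cbaa'
  #20 SA[20]=0  'cbbcbcacabcaabbcbbcbcbaa'
  #21 SA[21]=15  'cbbcbcbaa'
  #22 SA[22]=3  'cbcacabcaabbcbbcbcbaa'
  #23 SA[23]=18  'cbcbaa'

[23, 22, 11, 12, 8, 6, 21, 13, 1, 16, 9, 4, 19, 14, 2, 17, 10, 7, 5, 20, 0, 15, 3, 18]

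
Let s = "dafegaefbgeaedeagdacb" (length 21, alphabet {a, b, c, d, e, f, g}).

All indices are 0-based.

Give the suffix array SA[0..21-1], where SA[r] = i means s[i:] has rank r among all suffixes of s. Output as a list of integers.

rank | idx | suffix
   0 |  18 | acb
   1 |  11 | aedeagdacb
   2 |   5 | aefbgeaedeagdacb
   3 |   1 | afegaefbgeaedeagdacb
   4 |  15 | agdacb
   5 |  20 | b
   6 |   8 | bgeaedeagdacb
   7 |  19 | cb
   8 |  17 | dacb
   9 |   0 | dafegaefbgeaedeagdacb
  10 |  13 | deagdacb
  11 |  10 | eaedeagdacb
  12 |  14 | eagdacb
  13 |  12 | edeagdacb
  14 |   6 | efbgeaedeagdacb
  15 |   3 | egaefbgeaedeagdacb
  16 |   7 | fbgeaedeagdacb
  17 |   2 | fegaefbgeaedeagdacb
  18 |   4 | gaefbgeaedeagdacb
  19 |  16 | gdacb
  20 |   9 | geaedeagdacb

[18, 11, 5, 1, 15, 20, 8, 19, 17, 0, 13, 10, 14, 12, 6, 3, 7, 2, 4, 16, 9]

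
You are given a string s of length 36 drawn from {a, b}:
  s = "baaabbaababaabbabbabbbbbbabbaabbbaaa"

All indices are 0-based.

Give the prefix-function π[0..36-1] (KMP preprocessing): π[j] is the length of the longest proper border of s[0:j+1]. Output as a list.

π[0] = 0
j=1 s[j]='a': π[1]=0 (border '')
j=2 s[j]='a': π[2]=0 (border '')
j=3 s[j]='a': π[3]=0 (border '')
j=4 s[j]='b': π[4]=1 (border 'b')
j=5 s[j]='b': k: 1→0; π[5]=1 (border 'b')
j=6 s[j]='a': π[6]=2 (border 'ba')
j=7 s[j]='a': π[7]=3 (border 'baa')
j=8 s[j]='b': k: 3→0; π[8]=1 (border 'b')
j=9 s[j]='a': π[9]=2 (border 'ba')
j=10 s[j]='b': k: 2→0; π[10]=1 (border 'b')
j=11 s[j]='a': π[11]=2 (border 'ba')
j=12 s[j]='a': π[12]=3 (border 'baa')
j=13 s[j]='b': k: 3→0; π[13]=1 (border 'b')
j=14 s[j]='b': k: 1→0; π[14]=1 (border 'b')
j=15 s[j]='a': π[15]=2 (border 'ba')
j=16 s[j]='b': k: 2→0; π[16]=1 (border 'b')
j=17 s[j]='b': k: 1→0; π[17]=1 (border 'b')
j=18 s[j]='a': π[18]=2 (border 'ba')
j=19 s[j]='b': k: 2→0; π[19]=1 (border 'b')
j=20 s[j]='b': k: 1→0; π[20]=1 (border 'b')
j=21 s[j]='b': k: 1→0; π[21]=1 (border 'b')
j=22 s[j]='b': k: 1→0; π[22]=1 (border 'b')
j=23 s[j]='b': k: 1→0; π[23]=1 (border 'b')
j=24 s[j]='b': k: 1→0; π[24]=1 (border 'b')
j=25 s[j]='a': π[25]=2 (border 'ba')
j=26 s[j]='b': k: 2→0; π[26]=1 (border 'b')
j=27 s[j]='b': k: 1→0; π[27]=1 (border 'b')
j=28 s[j]='a': π[28]=2 (border 'ba')
j=29 s[j]='a': π[29]=3 (border 'baa')
j=30 s[j]='b': k: 3→0; π[30]=1 (border 'b')
j=31 s[j]='b': k: 1→0; π[31]=1 (border 'b')
j=32 s[j]='b': k: 1→0; π[32]=1 (border 'b')
j=33 s[j]='a': π[33]=2 (border 'ba')
j=34 s[j]='a': π[34]=3 (border 'baa')
j=35 s[j]='a': π[35]=4 (border 'baaa')

[0, 0, 0, 0, 1, 1, 2, 3, 1, 2, 1, 2, 3, 1, 1, 2, 1, 1, 2, 1, 1, 1, 1, 1, 1, 2, 1, 1, 2, 3, 1, 1, 1, 2, 3, 4]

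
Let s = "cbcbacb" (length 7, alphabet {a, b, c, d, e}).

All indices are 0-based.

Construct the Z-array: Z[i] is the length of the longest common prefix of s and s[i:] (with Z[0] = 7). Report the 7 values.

[7, 0, 2, 0, 0, 2, 0]

Z[0]=7
i=1: fresh scan; Z[1]=0
i=2: fresh scan; Z[2]=2 grow→box=[2,4)
i=3: min(r-i=1, Z[1]=0)=0; Z[3]=0
i=4: fresh scan; Z[4]=0
i=5: fresh scan; Z[5]=2 grow→box=[5,7)
i=6: min(r-i=1, Z[1]=0)=0; Z[6]=0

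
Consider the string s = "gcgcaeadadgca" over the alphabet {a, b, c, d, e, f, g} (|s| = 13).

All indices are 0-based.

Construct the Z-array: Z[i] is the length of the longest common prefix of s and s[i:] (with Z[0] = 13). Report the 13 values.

Z[0]=13
i=1: i≥r, start 0; Z[1]=0
i=2: i≥r, start 0; Z[2]=2 grow→box=[2,4)
i=3: min(r-i=1, Z[1]=0)=0; Z[3]=0
i=4: i≥r, start 0; Z[4]=0
i=5: i≥r, start 0; Z[5]=0
i=6: i≥r, start 0; Z[6]=0
i=7: i≥r, start 0; Z[7]=0
i=8: i≥r, start 0; Z[8]=0
i=9: i≥r, start 0; Z[9]=0
i=10: i≥r, start 0; Z[10]=2 grow→box=[10,12)
i=11: min(r-i=1, Z[1]=0)=0; Z[11]=0
i=12: i≥r, start 0; Z[12]=0

[13, 0, 2, 0, 0, 0, 0, 0, 0, 0, 2, 0, 0]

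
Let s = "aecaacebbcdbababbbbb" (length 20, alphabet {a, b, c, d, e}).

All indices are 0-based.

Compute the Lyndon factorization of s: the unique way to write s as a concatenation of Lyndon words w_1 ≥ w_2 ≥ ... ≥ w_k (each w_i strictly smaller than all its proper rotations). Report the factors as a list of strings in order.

emit factor 1: 'aec' (i=0, period=3)
emit factor 2: 'aacebbcdbababbbbb' (i=3, period=17)

["aec", "aacebbcdbababbbbb"]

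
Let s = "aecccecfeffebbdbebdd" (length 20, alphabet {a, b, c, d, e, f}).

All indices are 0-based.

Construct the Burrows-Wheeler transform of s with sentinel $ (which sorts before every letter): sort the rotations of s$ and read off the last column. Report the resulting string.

rank  rotation               last
    0  $aecccecfeffebbdbebdd  d
    1  aecccecfeffebbdbebdd$  $
    2  bbdbebdd$aecccecfeffe  e
    3  bdbebdd$aecccecfeffeb  b
    4  bdd$aecccecfeffebbdbe  e
    5  bebdd$aecccecfeffebbd  d
    6  cccecfeffebbdbebdd$ae  e
    7  ccecfeffebbdbebdd$aec  c
    8  cecfeffebbdbebdd$aecc  c
    9  cfeffebbdbebdd$aeccce  e
   10  d$aecccecfeffebbdbebd  d
   11  dbebdd$aecccecfeffebb  b
   12  dd$aecccecfeffebbdbeb  b
   13  ebbdbebdd$aecccecfeff  f
   14  ebdd$aecccecfeffebbdb  b
   15  ecccecfeffebbdbebdd$a  a
   16  ecfeffebbdbebdd$aeccc  c
   17  effebbdbebdd$aecccecf  f
   18  febbdbebdd$aecccecfef  f
   19  feffebbdbebdd$aecccec  c
   20  ffebbdbebdd$aecccecfe  e

d$ebedeccedbbfbacffce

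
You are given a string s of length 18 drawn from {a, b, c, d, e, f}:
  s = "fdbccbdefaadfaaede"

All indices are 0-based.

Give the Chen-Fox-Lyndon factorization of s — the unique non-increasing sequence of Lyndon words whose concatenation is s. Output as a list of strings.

["f", "d", "bccbdef", "aadfaaede"]

emit factor 1: 'f' (i=0, period=1)
emit factor 2: 'd' (i=1, period=1)
emit factor 3: 'bccbdef' (i=2, period=7)
emit factor 4: 'aadfaaede' (i=9, period=9)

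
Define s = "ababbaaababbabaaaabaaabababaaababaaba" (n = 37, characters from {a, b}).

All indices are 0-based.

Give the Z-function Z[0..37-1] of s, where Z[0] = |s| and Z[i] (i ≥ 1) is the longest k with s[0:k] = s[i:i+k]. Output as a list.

[37, 0, 2, 0, 0, 1, 1, 6, 0, 2, 0, 0, 3, 0, 1, 1, 1, 3, 0, 1, 1, 4, 0, 4, 0, 3, 0, 1, 1, 4, 0, 3, 0, 1, 3, 0, 1]

Z[0]=37
i=1: fresh scan; Z[1]=0
i=2: fresh scan; Z[2]=2 scan→box=[2,4)
i=3: min(r-i=1, Z[1]=0)=0; Z[3]=0
i=4: fresh scan; Z[4]=0
i=5: fresh scan; Z[5]=1 scan→box=[5,6)
i=6: fresh scan; Z[6]=1 scan→box=[6,7)
i=7: fresh scan; Z[7]=6 scan→box=[7,13)
i=8: min(r-i=5, Z[1]=0)=0; Z[8]=0
i=9: min(r-i=4, Z[2]=2)=2; Z[9]=2
i=10: min(r-i=3, Z[3]=0)=0; Z[10]=0
i=11: min(r-i=2, Z[4]=0)=0; Z[11]=0
i=12: min(r-i=1, Z[5]=1)=1; Z[12]=3 scan→box=[12,15)
i=13: min(r-i=2, Z[1]=0)=0; Z[13]=0
i=14: min(r-i=1, Z[2]=2)=1; Z[14]=1
i=15: fresh scan; Z[15]=1 scan→box=[15,16)
i=16: fresh scan; Z[16]=1 scan→box=[16,17)
i=17: fresh scan; Z[17]=3 scan→box=[17,20)
i=18: min(r-i=2, Z[1]=0)=0; Z[18]=0
i=19: min(r-i=1, Z[2]=2)=1; Z[19]=1
i=20: fresh scan; Z[20]=1 scan→box=[20,21)
i=21: fresh scan; Z[21]=4 scan→box=[21,25)
i=22: min(r-i=3, Z[1]=0)=0; Z[22]=0
i=23: min(r-i=2, Z[2]=2)=2; Z[23]=4 scan→box=[23,27)
i=24: min(r-i=3, Z[1]=0)=0; Z[24]=0
i=25: min(r-i=2, Z[2]=2)=2; Z[25]=3 scan→box=[25,28)
i=26: min(r-i=2, Z[1]=0)=0; Z[26]=0
i=27: min(r-i=1, Z[2]=2)=1; Z[27]=1
i=28: fresh scan; Z[28]=1 scan→box=[28,29)
i=29: fresh scan; Z[29]=4 scan→box=[29,33)
i=30: min(r-i=3, Z[1]=0)=0; Z[30]=0
i=31: min(r-i=2, Z[2]=2)=2; Z[31]=3 scan→box=[31,34)
i=32: min(r-i=2, Z[1]=0)=0; Z[32]=0
i=33: min(r-i=1, Z[2]=2)=1; Z[33]=1
i=34: fresh scan; Z[34]=3 scan→box=[34,37)
i=35: min(r-i=2, Z[1]=0)=0; Z[35]=0
i=36: min(r-i=1, Z[2]=2)=1; Z[36]=1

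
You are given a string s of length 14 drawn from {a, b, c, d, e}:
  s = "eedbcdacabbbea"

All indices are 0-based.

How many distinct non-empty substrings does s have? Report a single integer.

95

rank | idx | suffix
   0 |  13 | a
   1 |   8 | abbbea
   2 |   6 | acabbbea
   3 |   9 | bbbea
   4 |  10 | bbea
   5 |   3 | bcdacabbbea
   6 |  11 | bea
   7 |   7 | cabbbea
   8 |   4 | cdacabbbea
   9 |   5 | dacabbbea
  10 |   2 | dbcdacabbbea
  11 |  12 | ea
  12 |   1 | edbcdacabbbea
  13 |   0 | eedbcdacabbbea

SA = [13, 8, 6, 9, 10, 3, 11, 7, 4, 5, 2, 12, 1, 0]
[i] adj suffixes → lcp
  [1] 13/8 → 1 ('a')
  [2] 8/6 → 1 ('a')
  [3] 6/9 → 0 ('')
  [4] 9/10 → 2 ('bb')
  [5] 10/3 → 1 ('b')
  [6] 3/11 → 1 ('b')
  [7] 11/7 → 0 ('')
  [8] 7/4 → 1 ('c')
  [9] 4/5 → 0 ('')
  [10] 5/2 → 1 ('d')
  [11] 2/12 → 0 ('')
  [12] 12/1 → 1 ('e')
  [13] 1/0 → 1 ('e')

n(n+1)/2 = 14·15/2 = 105
Σ LCP = 0 + 1 + 1 + 0 + 2 + 1 + 1 + 0 + 1 + 0 + 1 + 0 + 1 + 1 = 10
distinct = 105 − 10 = 95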